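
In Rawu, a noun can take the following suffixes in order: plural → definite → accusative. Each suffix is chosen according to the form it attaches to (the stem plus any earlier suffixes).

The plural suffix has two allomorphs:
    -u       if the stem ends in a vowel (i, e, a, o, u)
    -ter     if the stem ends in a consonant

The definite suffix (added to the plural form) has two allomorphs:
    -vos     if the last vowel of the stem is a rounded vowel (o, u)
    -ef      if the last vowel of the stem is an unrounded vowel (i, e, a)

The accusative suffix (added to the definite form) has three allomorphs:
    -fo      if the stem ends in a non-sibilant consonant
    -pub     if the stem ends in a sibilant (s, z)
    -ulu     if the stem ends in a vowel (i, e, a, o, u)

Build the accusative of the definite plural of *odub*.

*odub*: final sound = /b/, a consonant → -ter → *odubter*.
The plural form *odubter* — last vowel /e/ (an unrounded vowel) → -ef → *odubteref*.
Since the final sound of the definite form *odubteref* is /f/ (a non-sibilant consonant), it takes -fo, giving *odubtereffo*.

odubtereffo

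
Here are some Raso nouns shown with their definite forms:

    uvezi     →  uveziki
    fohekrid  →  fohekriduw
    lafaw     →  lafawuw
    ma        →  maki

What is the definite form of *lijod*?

lijoduw

The alternation tracks the final sound of the stem — -uw when the stem ends in a consonant (*fohekrid*, *lafaw*); -ki when the stem ends in a vowel (*uvezi*, *ma*).
*lijod*: final sound = /d/, a consonant → -uw → *lijoduw*.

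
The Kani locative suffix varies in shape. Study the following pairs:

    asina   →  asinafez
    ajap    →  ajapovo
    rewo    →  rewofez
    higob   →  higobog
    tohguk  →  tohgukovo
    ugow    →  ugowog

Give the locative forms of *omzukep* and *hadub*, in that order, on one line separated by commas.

omzukepovo, hadubog

Looking at the final sound of each stem: -ovo when the stem ends in a voiceless consonant (*ajap*, *tohguk*); -og when the stem ends in a voiced consonant (*higob*, *ugow*); -fez when the stem ends in a vowel (*asina*, *rewo*).
*omzukep* — final sound /p/ (a voiceless consonant) → -ovo → *omzukepovo*.
Since the final sound of *hadub* is /b/ (a voiced consonant), it takes -og, giving *hadubog*.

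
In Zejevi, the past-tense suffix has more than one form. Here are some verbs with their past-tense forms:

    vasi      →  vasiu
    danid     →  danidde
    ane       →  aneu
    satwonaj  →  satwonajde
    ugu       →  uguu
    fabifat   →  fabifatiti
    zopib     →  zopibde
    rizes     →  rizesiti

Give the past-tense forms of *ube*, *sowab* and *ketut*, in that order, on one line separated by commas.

ubeu, sowabde, ketutiti

The suffix is conditioned by the final sound: -iti when the stem ends in a voiceless consonant (*fabifat*, *rizes*); -de when the stem ends in a voiced consonant (*danid*, *satwonaj*, *zopib*); -u when the stem ends in a vowel (*vasi*, *ane*, *ugu*).
The final sound of *ube* is /e/, which is a vowel, so the suffix is -u, giving *ubeu*.
*sowab* — final sound /b/ (a voiced consonant) → -de → *sowabde*.
Since the final sound of *ketut* is /t/ (a voiceless consonant), it takes -iti, giving *ketutiti*.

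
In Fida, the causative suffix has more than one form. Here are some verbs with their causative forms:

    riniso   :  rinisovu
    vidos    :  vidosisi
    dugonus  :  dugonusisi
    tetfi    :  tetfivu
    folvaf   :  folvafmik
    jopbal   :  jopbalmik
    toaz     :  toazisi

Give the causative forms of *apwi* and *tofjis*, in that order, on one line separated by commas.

Looking at the final sound of each stem: -isi when the stem ends in a sibilant (*vidos*, *dugonus*, *toaz*); -mik when the stem ends in a non-sibilant consonant (*folvaf*, *jopbal*); -vu when the stem ends in a vowel (*riniso*, *tetfi*).
Since the final sound of *apwi* is /i/ (a vowel), it takes -vu, giving *apwivu*.
*tofjis* — final sound /s/ (a sibilant) → -isi → *tofjisisi*.

apwivu, tofjisisi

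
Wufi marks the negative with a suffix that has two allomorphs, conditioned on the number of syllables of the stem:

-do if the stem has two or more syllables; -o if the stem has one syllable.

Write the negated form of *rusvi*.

With 2 syllables, *rusvi* takes -do → *rusvido*.

rusvido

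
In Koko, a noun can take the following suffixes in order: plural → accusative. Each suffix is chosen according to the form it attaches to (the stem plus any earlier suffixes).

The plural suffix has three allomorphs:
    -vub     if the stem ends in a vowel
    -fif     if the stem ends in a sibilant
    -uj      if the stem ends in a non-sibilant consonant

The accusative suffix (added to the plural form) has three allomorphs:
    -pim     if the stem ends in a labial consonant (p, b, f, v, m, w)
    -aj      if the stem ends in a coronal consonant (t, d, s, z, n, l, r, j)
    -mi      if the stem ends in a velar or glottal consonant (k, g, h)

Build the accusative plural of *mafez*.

*mafez*: final sound = /z/, a sibilant → -fif → *mafezfif*.
The final consonant of the plural form *mafezfif* is /f/, which is labial, so the accusative suffix is -pim, giving *mafezfifpim*.

mafezfifpim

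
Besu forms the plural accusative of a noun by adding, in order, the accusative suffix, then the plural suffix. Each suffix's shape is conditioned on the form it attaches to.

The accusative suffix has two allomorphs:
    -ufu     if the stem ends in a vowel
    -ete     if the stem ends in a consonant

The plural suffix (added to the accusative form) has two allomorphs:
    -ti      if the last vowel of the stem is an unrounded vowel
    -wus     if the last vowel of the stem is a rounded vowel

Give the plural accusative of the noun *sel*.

seleteti

*sel* — final sound /l/ (a consonant) → -ete → *selete*.
The accusative form *selete* — last vowel /e/ (an unrounded vowel) → -ti → *seleteti*.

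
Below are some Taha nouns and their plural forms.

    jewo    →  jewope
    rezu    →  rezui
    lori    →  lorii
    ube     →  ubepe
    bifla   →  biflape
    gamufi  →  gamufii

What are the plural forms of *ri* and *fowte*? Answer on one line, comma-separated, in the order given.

The suffix is conditioned by the last vowel: -i when the last vowel of the stem is a high vowel (*rezu*, *lori*, *gamufi*); -pe when the last vowel of the stem is a non-high vowel (*jewo*, *ube*, *bifla*).
*ri*: last vowel = /i/, a high vowel → -i → *rii*.
*fowte*: last vowel = /e/, a non-high vowel → -pe → *fowtepe*.

rii, fowtepe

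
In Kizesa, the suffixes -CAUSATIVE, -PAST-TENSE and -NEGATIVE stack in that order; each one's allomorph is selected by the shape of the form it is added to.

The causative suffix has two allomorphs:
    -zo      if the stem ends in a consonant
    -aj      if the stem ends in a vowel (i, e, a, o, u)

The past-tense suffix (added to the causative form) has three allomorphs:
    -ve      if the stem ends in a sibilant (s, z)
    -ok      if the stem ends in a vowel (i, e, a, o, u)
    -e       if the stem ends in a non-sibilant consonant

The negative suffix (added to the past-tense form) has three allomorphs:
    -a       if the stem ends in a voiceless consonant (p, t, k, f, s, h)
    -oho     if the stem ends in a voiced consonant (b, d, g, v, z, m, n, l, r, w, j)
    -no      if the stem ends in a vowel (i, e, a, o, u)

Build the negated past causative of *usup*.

Since the final sound of *usup* is /p/ (a consonant), it takes -zo, giving *usupzo*.
The final sound of the causative form *usupzo* is /o/, which is a vowel, so the past-tense suffix is -ok, giving *usupzook*.
The final sound of the past-tense form *usupzook* is /k/, which is a voiceless consonant, so the negative suffix is -a, giving *usupzooka*.

usupzooka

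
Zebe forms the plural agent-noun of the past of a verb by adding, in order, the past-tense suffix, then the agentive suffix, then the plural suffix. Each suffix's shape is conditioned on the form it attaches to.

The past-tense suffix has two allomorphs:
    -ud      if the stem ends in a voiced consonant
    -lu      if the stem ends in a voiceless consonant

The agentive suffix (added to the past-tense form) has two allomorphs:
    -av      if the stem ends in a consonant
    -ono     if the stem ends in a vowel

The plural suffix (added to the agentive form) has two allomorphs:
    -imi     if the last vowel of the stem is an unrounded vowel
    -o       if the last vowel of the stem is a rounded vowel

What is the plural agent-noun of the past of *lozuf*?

lozufluonoo

The final consonant of *lozuf* is /f/, which is voiceless, so the past-tense suffix is -lu, giving *lozuflu*.
Since the final sound of the past-tense form *lozuflu* is /u/ (a vowel), it takes -ono, giving *lozufluono*.
The agentive form *lozufluono* — last vowel /o/ (a rounded vowel) → -o → *lozufluonoo*.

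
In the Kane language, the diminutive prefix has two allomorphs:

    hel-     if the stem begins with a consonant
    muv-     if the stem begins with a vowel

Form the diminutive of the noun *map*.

helmap

*map*: first sound = /m/, a consonant → hel- → *helmap*.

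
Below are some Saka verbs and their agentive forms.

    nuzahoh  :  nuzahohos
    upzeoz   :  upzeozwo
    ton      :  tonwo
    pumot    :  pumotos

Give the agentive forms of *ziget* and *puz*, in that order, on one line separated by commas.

zigetos, puzwo

The suffix is conditioned by the final consonant: -os when the stem ends in a voiceless consonant (*nuzahoh*, *pumot*); -wo when the stem ends in a voiced consonant (*upzeoz*, *ton*).
*ziget*: final consonant = /t/, voiceless → -os → *zigetos*.
Since the final consonant of *puz* is /z/ (voiced), it takes -wo, giving *puzwo*.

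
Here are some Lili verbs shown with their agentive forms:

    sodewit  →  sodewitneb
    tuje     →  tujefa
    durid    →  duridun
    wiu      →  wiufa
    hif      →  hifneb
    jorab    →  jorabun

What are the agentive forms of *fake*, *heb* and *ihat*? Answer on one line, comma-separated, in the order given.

fakefa, hebun, ihatneb

The suffix is conditioned by the final sound: -neb when the stem ends in a voiceless consonant (*sodewit*, *hif*); -un when the stem ends in a voiced consonant (*durid*, *jorab*); -fa when the stem ends in a vowel (*tuje*, *wiu*).
Since the final sound of *fake* is /e/ (a vowel), it takes -fa, giving *fakefa*.
*heb* — final sound /b/ (a voiced consonant) → -un → *hebun*.
Since the final sound of *ihat* is /t/ (a voiceless consonant), it takes -neb, giving *ihatneb*.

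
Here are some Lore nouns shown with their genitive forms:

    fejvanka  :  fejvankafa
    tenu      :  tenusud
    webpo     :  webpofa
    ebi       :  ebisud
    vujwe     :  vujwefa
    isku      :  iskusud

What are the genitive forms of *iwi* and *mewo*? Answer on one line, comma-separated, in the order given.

The alternation tracks the last vowel of the stem — -sud when the last vowel of the stem is a high vowel (*tenu*, *ebi*, *isku*); -fa when the last vowel of the stem is a non-high vowel (*fejvanka*, *webpo*, *vujwe*).
The last vowel of *iwi* is /i/, which is a high vowel, so the suffix is -sud, giving *iwisud*.
*mewo*: last vowel = /o/, a non-high vowel → -fa → *mewofa*.

iwisud, mewofa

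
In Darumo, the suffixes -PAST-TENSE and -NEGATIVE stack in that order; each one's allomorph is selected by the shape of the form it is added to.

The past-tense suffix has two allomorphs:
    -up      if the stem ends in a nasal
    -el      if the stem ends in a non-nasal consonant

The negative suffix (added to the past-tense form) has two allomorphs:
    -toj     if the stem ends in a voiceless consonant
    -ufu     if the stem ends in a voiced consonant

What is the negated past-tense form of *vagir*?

Since the final consonant of *vagir* is /r/ (non-nasal), it takes -el, giving *vagirel*.
The past-tense form *vagirel* — final consonant /l/ (voiced) → -ufu → *vagirelufu*.

vagirelufu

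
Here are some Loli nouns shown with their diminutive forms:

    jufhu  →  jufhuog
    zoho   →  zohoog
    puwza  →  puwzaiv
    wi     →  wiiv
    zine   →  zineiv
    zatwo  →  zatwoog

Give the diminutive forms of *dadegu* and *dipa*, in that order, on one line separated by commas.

The suffix is conditioned by the last vowel: -og when the last vowel of the stem is a rounded vowel (*jufhu*, *zoho*, *zatwo*); -iv when the last vowel of the stem is an unrounded vowel (*puwza*, *wi*, *zine*).
*dadegu*: last vowel = /u/, a rounded vowel → -og → *dadeguog*.
*dipa*: last vowel = /a/, an unrounded vowel → -iv → *dipaiv*.

dadeguog, dipaiv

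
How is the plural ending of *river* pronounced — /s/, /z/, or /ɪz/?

/z/

The stem *river* ends in a voiced non-sibilant sound.
The plural suffix surfaces as /ɪz/ after sibilants, /s/ after other voiceless consonants, and /z/ after other voiced sounds.
So the plural -s on *river* is pronounced /z/.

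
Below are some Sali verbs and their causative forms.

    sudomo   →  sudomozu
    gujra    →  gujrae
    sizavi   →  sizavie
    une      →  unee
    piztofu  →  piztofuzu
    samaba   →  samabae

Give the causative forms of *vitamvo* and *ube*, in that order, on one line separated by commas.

vitamvozu, ubee

The pattern is rounding harmony: -zu when the last vowel of the stem is a rounded vowel (*sudomo*, *piztofu*); -e when the last vowel of the stem is an unrounded vowel (*gujra*, *sizavi*, *une*, *samaba*).
Since the last vowel of *vitamvo* is /o/ (a rounded vowel), it takes -zu, giving *vitamvozu*.
The last vowel of *ube* is /e/, which is an unrounded vowel, so the suffix is -e, giving *ubee*.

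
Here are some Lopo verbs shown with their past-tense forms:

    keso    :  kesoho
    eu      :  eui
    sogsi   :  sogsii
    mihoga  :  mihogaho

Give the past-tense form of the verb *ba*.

Looking at the last vowel of each stem: -i when the last vowel of the stem is a high vowel (*eu*, *sogsi*); -ho when the last vowel of the stem is a non-high vowel (*keso*, *mihoga*).
Since the last vowel of *ba* is /a/ (a non-high vowel), it takes -ho, giving *baho*.

baho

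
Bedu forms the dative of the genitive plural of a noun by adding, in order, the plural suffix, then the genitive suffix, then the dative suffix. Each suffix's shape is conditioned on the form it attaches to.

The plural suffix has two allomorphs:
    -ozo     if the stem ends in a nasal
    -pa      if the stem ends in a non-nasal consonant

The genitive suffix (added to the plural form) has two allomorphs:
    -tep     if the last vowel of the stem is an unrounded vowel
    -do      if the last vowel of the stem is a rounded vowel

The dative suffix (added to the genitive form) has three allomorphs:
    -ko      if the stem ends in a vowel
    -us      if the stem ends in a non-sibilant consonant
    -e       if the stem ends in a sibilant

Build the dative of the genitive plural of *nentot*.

nentotpatepus

*nentot*: final consonant = /t/, non-nasal → -pa → *nentotpa*.
The plural form *nentotpa* — last vowel /a/ (an unrounded vowel) → -tep → *nentotpatep*.
Since the final sound of the genitive form *nentotpatep* is /p/ (a non-sibilant consonant), it takes -us, giving *nentotpatepus*.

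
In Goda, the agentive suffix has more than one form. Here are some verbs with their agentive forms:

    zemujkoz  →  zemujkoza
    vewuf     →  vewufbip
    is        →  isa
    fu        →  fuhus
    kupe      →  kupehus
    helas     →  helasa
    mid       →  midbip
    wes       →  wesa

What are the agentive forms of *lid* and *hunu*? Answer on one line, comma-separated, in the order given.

lidbip, hunuhus

The suffix is conditioned by the final sound: -a when the stem ends in a sibilant (*zemujkoz*, *is*, *helas*, *wes*); -bip when the stem ends in a non-sibilant consonant (*vewuf*, *mid*); -hus when the stem ends in a vowel (*fu*, *kupe*).
*lid*: final sound = /d/, a non-sibilant consonant → -bip → *lidbip*.
Since the final sound of *hunu* is /u/ (a vowel), it takes -hus, giving *hunuhus*.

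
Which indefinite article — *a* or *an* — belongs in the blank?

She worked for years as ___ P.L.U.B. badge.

The indefinite article is chosen by the initial *sound* of the following word, not its spelling.
The initialism *P.L.U.B.* is read letter by letter; the first letter, P, is pronounced /piː/, which begins with a consonant sound.
So the article is *a*: She worked for years as a P.L.U.B. badge.

a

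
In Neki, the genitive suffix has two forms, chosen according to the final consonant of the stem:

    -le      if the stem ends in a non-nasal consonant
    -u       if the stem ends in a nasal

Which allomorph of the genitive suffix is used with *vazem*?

*vazem*: final consonant = /m/, a nasal → -u.

-u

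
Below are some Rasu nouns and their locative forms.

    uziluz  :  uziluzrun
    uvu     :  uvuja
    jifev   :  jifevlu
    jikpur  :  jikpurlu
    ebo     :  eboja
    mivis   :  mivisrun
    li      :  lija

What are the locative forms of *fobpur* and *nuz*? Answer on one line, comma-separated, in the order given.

fobpurlu, nuzrun

The suffix is conditioned by the final sound: -run when the stem ends in a sibilant (*uziluz*, *mivis*); -lu when the stem ends in a non-sibilant consonant (*jifev*, *jikpur*); -ja when the stem ends in a vowel (*uvu*, *ebo*, *li*).
*fobpur* — final sound /r/ (a non-sibilant consonant) → -lu → *fobpurlu*.
*nuz*: final sound = /z/, a sibilant → -run → *nuzrun*.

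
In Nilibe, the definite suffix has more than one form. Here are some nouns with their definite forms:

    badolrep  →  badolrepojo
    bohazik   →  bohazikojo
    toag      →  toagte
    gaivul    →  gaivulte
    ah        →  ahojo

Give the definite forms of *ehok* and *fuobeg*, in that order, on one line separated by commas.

ehokojo, fuobegte

The suffix is conditioned by the final consonant: -ojo when the stem ends in a voiceless consonant (*badolrep*, *bohazik*, *ah*); -te when the stem ends in a voiced consonant (*toag*, *gaivul*).
Since the final consonant of *ehok* is /k/ (voiceless), it takes -ojo, giving *ehokojo*.
*fuobeg*: final consonant = /g/, voiced → -te → *fuobegte*.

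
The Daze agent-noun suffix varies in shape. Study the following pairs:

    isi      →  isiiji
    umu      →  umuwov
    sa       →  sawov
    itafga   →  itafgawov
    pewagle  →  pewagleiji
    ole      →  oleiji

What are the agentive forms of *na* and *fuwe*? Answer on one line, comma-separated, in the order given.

The alternation tracks the last vowel of the stem — -iji when the last vowel of the stem is a front vowel (*isi*, *pewagle*, *ole*); -wov when the last vowel of the stem is a back vowel (*umu*, *sa*, *itafga*).
*na*: last vowel = /a/, a back vowel → -wov → *nawov*.
*fuwe* — last vowel /e/ (a front vowel) → -iji → *fuweiji*.

nawov, fuweiji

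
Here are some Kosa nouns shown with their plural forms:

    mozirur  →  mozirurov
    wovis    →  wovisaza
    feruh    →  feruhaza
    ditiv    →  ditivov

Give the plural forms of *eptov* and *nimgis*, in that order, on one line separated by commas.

Looking at the final consonant of each stem: -aza when the stem ends in a voiceless consonant (*wovis*, *feruh*); -ov when the stem ends in a voiced consonant (*mozirur*, *ditiv*).
Since the final consonant of *eptov* is /v/ (voiced), it takes -ov, giving *eptovov*.
Since the final consonant of *nimgis* is /s/ (voiceless), it takes -aza, giving *nimgisaza*.

eptovov, nimgisaza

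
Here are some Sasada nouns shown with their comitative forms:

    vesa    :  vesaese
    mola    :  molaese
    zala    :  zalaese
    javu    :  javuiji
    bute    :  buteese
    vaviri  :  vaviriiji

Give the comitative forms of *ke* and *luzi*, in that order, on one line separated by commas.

keese, luziiji

Looking at the last vowel of each stem: -iji when the last vowel of the stem is a high vowel (*javu*, *vaviri*); -ese when the last vowel of the stem is a non-high vowel (*vesa*, *mola*, *zala*, *bute*).
Since the last vowel of *ke* is /e/ (a non-high vowel), it takes -ese, giving *keese*.
*luzi*: last vowel = /i/, a high vowel → -iji → *luziiji*.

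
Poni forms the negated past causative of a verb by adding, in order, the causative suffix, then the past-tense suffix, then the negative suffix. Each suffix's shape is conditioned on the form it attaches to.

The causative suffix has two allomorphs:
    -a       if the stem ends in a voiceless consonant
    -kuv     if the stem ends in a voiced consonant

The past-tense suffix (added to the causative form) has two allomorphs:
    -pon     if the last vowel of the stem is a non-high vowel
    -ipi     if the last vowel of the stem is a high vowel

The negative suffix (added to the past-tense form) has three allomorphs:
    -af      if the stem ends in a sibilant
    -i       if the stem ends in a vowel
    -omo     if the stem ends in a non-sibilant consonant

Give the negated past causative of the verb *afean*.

afeankuvipii

*afean* — final consonant /n/ (voiced) → -kuv → *afeankuv*.
The causative form *afeankuv*: last vowel = /u/, a high vowel → -ipi → *afeankuvipi*.
The final sound of the past-tense form *afeankuvipi* is /i/, which is a vowel, so the negative suffix is -i, giving *afeankuvipii*.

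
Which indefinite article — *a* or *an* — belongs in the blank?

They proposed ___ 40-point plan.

The indefinite article is chosen by the initial *sound* of the following word, not its spelling.
The number *40* is spoken "forty", beginning with /ˈfɔrti/ — a consonant sound.
So the article is *a*: They proposed a 40-point plan.

a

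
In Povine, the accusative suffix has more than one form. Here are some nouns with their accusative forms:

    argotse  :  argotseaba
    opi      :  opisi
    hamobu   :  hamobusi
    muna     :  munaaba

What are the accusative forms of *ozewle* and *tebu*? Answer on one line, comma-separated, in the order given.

The pattern is height harmony: -si when the last vowel of the stem is a high vowel (*opi*, *hamobu*); -aba when the last vowel of the stem is a non-high vowel (*argotse*, *muna*).
*ozewle*: last vowel = /e/, a non-high vowel → -aba → *ozewleaba*.
*tebu*: last vowel = /u/, a high vowel → -si → *tebusi*.

ozewleaba, tebusi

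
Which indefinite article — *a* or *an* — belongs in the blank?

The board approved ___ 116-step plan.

a

The indefinite article is chosen by the initial *sound* of the following word, not its spelling.
The number *116* is spoken "one hundred …", beginning with /wʌn/ — a consonant sound.
So the article is *a*: The board approved a 116-step plan.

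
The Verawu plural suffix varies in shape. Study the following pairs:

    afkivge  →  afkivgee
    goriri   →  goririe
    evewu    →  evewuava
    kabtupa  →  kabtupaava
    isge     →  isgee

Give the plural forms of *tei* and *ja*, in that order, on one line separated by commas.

teie, jaava

The suffix is conditioned by the last vowel: -e when the last vowel of the stem is a front vowel (*afkivge*, *goriri*, *isge*); -ava when the last vowel of the stem is a back vowel (*evewu*, *kabtupa*).
Since the last vowel of *tei* is /i/ (a front vowel), it takes -e, giving *teie*.
*ja*: last vowel = /a/, a back vowel → -ava → *jaava*.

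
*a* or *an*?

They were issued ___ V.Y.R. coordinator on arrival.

a

The indefinite article is chosen by the initial *sound* of the following word, not its spelling.
The initialism *V.Y.R.* is read letter by letter; the first letter, V, is pronounced /viː/, which begins with a consonant sound.
So the article is *a*: They were issued a V.Y.R. coordinator on arrival.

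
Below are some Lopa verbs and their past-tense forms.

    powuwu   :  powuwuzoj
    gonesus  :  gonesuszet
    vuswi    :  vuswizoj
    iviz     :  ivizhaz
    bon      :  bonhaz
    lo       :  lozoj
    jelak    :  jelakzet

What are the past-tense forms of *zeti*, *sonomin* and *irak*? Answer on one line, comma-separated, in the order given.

zetizoj, sonominhaz, irakzet

The alternation tracks the final sound of the stem — -zet when the stem ends in a voiceless consonant (*gonesus*, *jelak*); -haz when the stem ends in a voiced consonant (*iviz*, *bon*); -zoj when the stem ends in a vowel (*powuwu*, *vuswi*, *lo*).
The final sound of *zeti* is /i/, which is a vowel, so the suffix is -zoj, giving *zetizoj*.
The final sound of *sonomin* is /n/, which is a voiced consonant, so the suffix is -haz, giving *sonominhaz*.
The final sound of *irak* is /k/, which is a voiceless consonant, so the suffix is -zet, giving *irakzet*.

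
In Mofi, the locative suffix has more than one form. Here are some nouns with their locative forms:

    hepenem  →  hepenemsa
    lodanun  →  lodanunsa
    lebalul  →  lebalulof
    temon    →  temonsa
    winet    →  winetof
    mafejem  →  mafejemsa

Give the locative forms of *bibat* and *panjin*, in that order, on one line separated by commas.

The suffix is conditioned by the final consonant: -sa when the stem ends in a nasal (*hepenem*, *lodanun*, *temon*, *mafejem*); -of when the stem ends in a non-nasal consonant (*lebalul*, *winet*).
The final consonant of *bibat* is /t/, which is non-nasal, so the suffix is -of, giving *bibatof*.
Since the final consonant of *panjin* is /n/ (a nasal), it takes -sa, giving *panjinsa*.

bibatof, panjinsa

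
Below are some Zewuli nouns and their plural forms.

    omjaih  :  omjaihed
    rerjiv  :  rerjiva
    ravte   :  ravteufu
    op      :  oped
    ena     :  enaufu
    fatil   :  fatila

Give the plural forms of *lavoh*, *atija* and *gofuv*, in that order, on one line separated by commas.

The alternation tracks the final sound of the stem — -ed when the stem ends in a voiceless consonant (*omjaih*, *op*); -a when the stem ends in a voiced consonant (*rerjiv*, *fatil*); -ufu when the stem ends in a vowel (*ravte*, *ena*).
*lavoh* — final sound /h/ (a voiceless consonant) → -ed → *lavohed*.
*atija*: final sound = /a/, a vowel → -ufu → *atijaufu*.
*gofuv* — final sound /v/ (a voiced consonant) → -a → *gofuva*.

lavohed, atijaufu, gofuva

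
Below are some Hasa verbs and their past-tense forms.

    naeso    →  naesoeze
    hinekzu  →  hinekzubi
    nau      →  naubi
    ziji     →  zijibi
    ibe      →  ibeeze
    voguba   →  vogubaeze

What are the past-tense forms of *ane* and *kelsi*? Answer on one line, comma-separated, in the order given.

aneeze, kelsibi

The alternation tracks the last vowel of the stem — -bi when the last vowel of the stem is a high vowel (*hinekzu*, *nau*, *ziji*); -eze when the last vowel of the stem is a non-high vowel (*naeso*, *ibe*, *voguba*).
Since the last vowel of *ane* is /e/ (a non-high vowel), it takes -eze, giving *aneeze*.
The last vowel of *kelsi* is /i/, which is a high vowel, so the suffix is -bi, giving *kelsibi*.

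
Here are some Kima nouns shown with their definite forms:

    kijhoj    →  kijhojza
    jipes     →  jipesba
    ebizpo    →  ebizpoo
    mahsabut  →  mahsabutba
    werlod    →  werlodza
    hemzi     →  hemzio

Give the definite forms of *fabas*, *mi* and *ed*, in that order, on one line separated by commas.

The alternation tracks the final sound of the stem — -ba when the stem ends in a voiceless consonant (*jipes*, *mahsabut*); -za when the stem ends in a voiced consonant (*kijhoj*, *werlod*); -o when the stem ends in a vowel (*ebizpo*, *hemzi*).
*fabas* — final sound /s/ (a voiceless consonant) → -ba → *fabasba*.
Since the final sound of *mi* is /i/ (a vowel), it takes -o, giving *mio*.
Since the final sound of *ed* is /d/ (a voiced consonant), it takes -za, giving *edza*.

fabasba, mio, edza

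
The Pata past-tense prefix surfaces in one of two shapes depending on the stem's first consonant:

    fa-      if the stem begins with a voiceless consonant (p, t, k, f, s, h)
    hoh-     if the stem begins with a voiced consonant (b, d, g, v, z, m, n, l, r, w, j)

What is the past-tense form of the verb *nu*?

Since the first consonant of *nu* is /n/ (voiced), it takes hoh-, giving *hohnu*.

hohnu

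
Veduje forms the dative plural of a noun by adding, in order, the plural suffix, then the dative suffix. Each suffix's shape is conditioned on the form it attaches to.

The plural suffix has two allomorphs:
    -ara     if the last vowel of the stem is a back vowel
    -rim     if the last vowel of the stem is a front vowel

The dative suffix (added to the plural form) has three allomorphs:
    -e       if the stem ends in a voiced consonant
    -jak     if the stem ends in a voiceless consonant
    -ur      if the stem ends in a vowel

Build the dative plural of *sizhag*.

sizhagaraur

*sizhag*: last vowel = /a/, a back vowel → -ara → *sizhagara*.
The plural form *sizhagara*: final sound = /a/, a vowel → -ur → *sizhagaraur*.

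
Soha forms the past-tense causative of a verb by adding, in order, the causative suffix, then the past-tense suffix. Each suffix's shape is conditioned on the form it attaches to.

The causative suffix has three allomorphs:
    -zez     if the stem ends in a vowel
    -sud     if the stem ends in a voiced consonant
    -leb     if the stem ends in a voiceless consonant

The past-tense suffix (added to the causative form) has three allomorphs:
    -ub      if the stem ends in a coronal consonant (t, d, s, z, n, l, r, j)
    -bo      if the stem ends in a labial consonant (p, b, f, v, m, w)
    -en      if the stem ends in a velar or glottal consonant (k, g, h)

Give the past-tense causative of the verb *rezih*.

Since the final sound of *rezih* is /h/ (a voiceless consonant), it takes -leb, giving *rezihleb*.
The final consonant of the causative form *rezihleb* is /b/, which is labial, so the past-tense suffix is -bo, giving *rezihlebbo*.

rezihlebbo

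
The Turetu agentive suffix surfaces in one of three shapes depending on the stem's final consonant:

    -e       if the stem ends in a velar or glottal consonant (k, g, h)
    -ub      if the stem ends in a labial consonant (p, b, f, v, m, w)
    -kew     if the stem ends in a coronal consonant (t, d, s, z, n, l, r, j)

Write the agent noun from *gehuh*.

gehuhe

*gehuh*: final consonant = /h/, velar/glottal → -e → *gehuhe*.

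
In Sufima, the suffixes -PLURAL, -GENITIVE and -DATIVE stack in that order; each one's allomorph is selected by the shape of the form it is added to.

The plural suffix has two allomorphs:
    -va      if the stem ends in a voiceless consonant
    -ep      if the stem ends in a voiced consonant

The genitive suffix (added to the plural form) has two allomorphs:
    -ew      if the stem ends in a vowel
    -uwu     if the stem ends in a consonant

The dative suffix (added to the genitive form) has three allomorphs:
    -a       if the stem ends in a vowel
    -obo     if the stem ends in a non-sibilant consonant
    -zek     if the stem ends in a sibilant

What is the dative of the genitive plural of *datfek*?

datfekvaewobo

*datfek* — final consonant /k/ (voiceless) → -va → *datfekva*.
Since the final sound of the plural form *datfekva* is /a/ (a vowel), it takes -ew, giving *datfekvaew*.
The genitive form *datfekvaew*: final sound = /w/, a non-sibilant consonant → -obo → *datfekvaewobo*.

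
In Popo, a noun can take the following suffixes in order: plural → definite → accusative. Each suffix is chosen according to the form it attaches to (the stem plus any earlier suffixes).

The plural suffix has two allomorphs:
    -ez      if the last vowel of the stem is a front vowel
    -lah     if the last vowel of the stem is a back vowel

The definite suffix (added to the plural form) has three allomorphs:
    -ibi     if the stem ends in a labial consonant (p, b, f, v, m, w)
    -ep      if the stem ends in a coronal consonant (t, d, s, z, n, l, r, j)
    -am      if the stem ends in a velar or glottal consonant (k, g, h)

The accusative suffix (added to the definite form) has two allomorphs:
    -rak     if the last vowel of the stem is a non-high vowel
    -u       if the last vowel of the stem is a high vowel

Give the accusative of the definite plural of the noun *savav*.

Since the last vowel of *savav* is /a/ (a back vowel), it takes -lah, giving *savavlah*.
The plural form *savavlah* — final consonant /h/ (velar/glottal) → -am → *savavlaham*.
The definite form *savavlaham* — last vowel /a/ (a non-high vowel) → -rak → *savavlahamrak*.

savavlahamrak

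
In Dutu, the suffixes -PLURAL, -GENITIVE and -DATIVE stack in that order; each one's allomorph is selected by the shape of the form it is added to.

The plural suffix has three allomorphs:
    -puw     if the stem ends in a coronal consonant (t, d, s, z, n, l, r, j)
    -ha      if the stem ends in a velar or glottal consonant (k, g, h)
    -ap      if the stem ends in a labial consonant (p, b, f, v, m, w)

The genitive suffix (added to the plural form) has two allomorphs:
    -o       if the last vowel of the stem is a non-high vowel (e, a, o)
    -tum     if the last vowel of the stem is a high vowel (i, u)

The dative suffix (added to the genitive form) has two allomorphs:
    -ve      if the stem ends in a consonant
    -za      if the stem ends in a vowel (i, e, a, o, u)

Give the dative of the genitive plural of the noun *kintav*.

*kintav*: final consonant = /v/, labial → -ap → *kintavap*.
Since the last vowel of the plural form *kintavap* is /a/ (a non-high vowel), it takes -o, giving *kintavapo*.
The genitive form *kintavapo* — final sound /o/ (a vowel) → -za → *kintavapoza*.

kintavapoza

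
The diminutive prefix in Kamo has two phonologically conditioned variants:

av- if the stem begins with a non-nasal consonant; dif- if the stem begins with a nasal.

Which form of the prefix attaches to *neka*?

The first consonant of *neka* is /n/, which is a nasal, so the prefix is dif-.

dif-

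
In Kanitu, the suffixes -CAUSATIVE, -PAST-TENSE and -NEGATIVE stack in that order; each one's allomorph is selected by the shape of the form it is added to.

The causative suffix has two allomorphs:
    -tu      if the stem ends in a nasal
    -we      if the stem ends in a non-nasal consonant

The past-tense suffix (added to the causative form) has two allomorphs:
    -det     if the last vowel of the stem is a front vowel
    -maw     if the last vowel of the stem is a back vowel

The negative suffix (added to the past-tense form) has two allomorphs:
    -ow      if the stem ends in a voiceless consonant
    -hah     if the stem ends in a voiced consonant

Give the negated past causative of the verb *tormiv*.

tormivwedetow

*tormiv*: final consonant = /v/, non-nasal → -we → *tormivwe*.
The last vowel of the causative form *tormivwe* is /e/, which is a front vowel, so the past-tense suffix is -det, giving *tormivwedet*.
The final consonant of the past-tense form *tormivwedet* is /t/, which is voiceless, so the negative suffix is -ow, giving *tormivwedetow*.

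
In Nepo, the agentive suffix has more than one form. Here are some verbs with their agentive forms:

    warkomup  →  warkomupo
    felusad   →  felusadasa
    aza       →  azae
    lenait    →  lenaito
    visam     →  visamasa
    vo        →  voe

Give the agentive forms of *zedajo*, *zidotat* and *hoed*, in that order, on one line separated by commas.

Looking at the final sound of each stem: -o when the stem ends in a voiceless consonant (*warkomup*, *lenait*); -asa when the stem ends in a voiced consonant (*felusad*, *visam*); -e when the stem ends in a vowel (*aza*, *vo*).
*zedajo* — final sound /o/ (a vowel) → -e → *zedajoe*.
The final sound of *zidotat* is /t/, which is a voiceless consonant, so the suffix is -o, giving *zidotato*.
*hoed* — final sound /d/ (a voiced consonant) → -asa → *hoedasa*.

zedajoe, zidotato, hoedasa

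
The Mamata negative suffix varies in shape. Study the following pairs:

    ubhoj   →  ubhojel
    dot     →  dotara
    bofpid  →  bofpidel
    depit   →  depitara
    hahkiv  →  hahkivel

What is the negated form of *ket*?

The suffix is conditioned by the final consonant: -ara when the stem ends in a voiceless consonant (*dot*, *depit*); -el when the stem ends in a voiced consonant (*ubhoj*, *bofpid*, *hahkiv*).
*ket*: final consonant = /t/, voiceless → -ara → *ketara*.

ketara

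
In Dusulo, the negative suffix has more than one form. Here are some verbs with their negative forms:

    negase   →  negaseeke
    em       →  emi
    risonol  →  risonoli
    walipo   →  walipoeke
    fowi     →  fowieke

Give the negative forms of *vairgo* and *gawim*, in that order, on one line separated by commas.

vairgoeke, gawimi

Looking at the final sound of each stem: -i when the stem ends in a consonant (*em*, *risonol*); -eke when the stem ends in a vowel (*negase*, *walipo*, *fowi*).
The final sound of *vairgo* is /o/, which is a vowel, so the suffix is -eke, giving *vairgoeke*.
*gawim*: final sound = /m/, a consonant → -i → *gawimi*.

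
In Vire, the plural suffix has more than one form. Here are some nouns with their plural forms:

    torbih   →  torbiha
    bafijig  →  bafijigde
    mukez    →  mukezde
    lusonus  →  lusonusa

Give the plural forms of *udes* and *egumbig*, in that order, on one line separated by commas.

udesa, egumbigde

The suffix is conditioned by the final consonant: -a when the stem ends in a voiceless consonant (*torbih*, *lusonus*); -de when the stem ends in a voiced consonant (*bafijig*, *mukez*).
*udes* — final consonant /s/ (voiceless) → -a → *udesa*.
*egumbig* — final consonant /g/ (voiced) → -de → *egumbigde*.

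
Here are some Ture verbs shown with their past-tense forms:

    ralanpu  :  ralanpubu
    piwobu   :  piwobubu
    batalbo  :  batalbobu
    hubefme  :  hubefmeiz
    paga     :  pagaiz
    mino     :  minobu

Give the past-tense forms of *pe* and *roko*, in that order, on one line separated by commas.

peiz, rokobu

Looking at the last vowel of each stem: -bu when the last vowel of the stem is a rounded vowel (*ralanpu*, *piwobu*, *batalbo*, *mino*); -iz when the last vowel of the stem is an unrounded vowel (*hubefme*, *paga*).
The last vowel of *pe* is /e/, which is an unrounded vowel, so the suffix is -iz, giving *peiz*.
Since the last vowel of *roko* is /o/ (a rounded vowel), it takes -bu, giving *rokobu*.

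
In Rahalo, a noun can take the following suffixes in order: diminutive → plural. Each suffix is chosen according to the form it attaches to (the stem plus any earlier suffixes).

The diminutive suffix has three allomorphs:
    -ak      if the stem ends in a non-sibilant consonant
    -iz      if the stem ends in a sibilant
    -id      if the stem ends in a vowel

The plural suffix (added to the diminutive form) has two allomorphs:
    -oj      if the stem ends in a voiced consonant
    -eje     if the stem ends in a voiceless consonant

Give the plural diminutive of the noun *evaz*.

evazizoj

*evaz*: final sound = /z/, a sibilant → -iz → *evaziz*.
The final consonant of the diminutive form *evaziz* is /z/, which is voiced, so the plural suffix is -oj, giving *evazizoj*.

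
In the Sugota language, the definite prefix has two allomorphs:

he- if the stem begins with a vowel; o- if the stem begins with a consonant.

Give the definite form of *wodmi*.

The first sound of *wodmi* is /w/, which is a consonant, so the prefix is o-, giving *owodmi*.

owodmi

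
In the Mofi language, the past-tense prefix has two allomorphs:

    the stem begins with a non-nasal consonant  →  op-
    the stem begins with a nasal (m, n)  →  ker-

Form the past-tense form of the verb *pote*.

*pote* — first consonant /p/ (non-nasal) → op- → *oppote*.

oppote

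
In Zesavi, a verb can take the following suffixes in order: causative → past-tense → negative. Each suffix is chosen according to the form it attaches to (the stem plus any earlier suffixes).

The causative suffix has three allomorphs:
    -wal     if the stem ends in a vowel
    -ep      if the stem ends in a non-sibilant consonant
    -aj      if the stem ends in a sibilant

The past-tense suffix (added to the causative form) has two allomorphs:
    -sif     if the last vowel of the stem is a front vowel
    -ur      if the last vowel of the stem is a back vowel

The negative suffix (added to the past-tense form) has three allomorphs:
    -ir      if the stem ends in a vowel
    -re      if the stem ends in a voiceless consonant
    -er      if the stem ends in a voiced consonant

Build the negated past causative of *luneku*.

lunekuwalurer

*luneku*: final sound = /u/, a vowel → -wal → *lunekuwal*.
The causative form *lunekuwal* — last vowel /a/ (a back vowel) → -ur → *lunekuwalur*.
The final sound of the past-tense form *lunekuwalur* is /r/, which is a voiced consonant, so the negative suffix is -er, giving *lunekuwalurer*.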